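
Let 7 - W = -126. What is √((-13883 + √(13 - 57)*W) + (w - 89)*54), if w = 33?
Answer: √(-16907 + 266*I*√11) ≈ 3.391 + 130.07*I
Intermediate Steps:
W = 133 (W = 7 - 1*(-126) = 7 + 126 = 133)
√((-13883 + √(13 - 57)*W) + (w - 89)*54) = √((-13883 + √(13 - 57)*133) + (33 - 89)*54) = √((-13883 + √(-44)*133) - 56*54) = √((-13883 + (2*I*√11)*133) - 3024) = √((-13883 + 266*I*√11) - 3024) = √(-16907 + 266*I*√11)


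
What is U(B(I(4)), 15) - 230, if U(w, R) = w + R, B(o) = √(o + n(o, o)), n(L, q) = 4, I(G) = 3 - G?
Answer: -215 + √3 ≈ -213.27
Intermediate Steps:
B(o) = √(4 + o) (B(o) = √(o + 4) = √(4 + o))
U(w, R) = R + w
U(B(I(4)), 15) - 230 = (15 + √(4 + (3 - 1*4))) - 230 = (15 + √(4 + (3 - 4))) - 230 = (15 + √(4 - 1)) - 230 = (15 + √3) - 230 = -215 + √3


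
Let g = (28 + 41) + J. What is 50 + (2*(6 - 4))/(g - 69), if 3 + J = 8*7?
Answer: 2654/53 ≈ 50.075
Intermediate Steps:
J = 53 (J = -3 + 8*7 = -3 + 56 = 53)
g = 122 (g = (28 + 41) + 53 = 69 + 53 = 122)
50 + (2*(6 - 4))/(g - 69) = 50 + (2*(6 - 4))/(122 - 69) = 50 + (2*2)/53 = 50 + (1/53)*4 = 50 + 4/53 = 2654/53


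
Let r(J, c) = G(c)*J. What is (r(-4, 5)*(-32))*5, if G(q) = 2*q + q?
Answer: 9600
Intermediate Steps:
G(q) = 3*q
r(J, c) = 3*J*c (r(J, c) = (3*c)*J = 3*J*c)
(r(-4, 5)*(-32))*5 = ((3*(-4)*5)*(-32))*5 = -60*(-32)*5 = 1920*5 = 9600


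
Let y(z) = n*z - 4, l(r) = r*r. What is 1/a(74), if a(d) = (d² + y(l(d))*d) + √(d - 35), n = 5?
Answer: 677100/1375393229987 - √39/4126179689961 ≈ 4.9229e-7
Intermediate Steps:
l(r) = r²
y(z) = -4 + 5*z (y(z) = 5*z - 4 = -4 + 5*z)
a(d) = d² + √(-35 + d) + d*(-4 + 5*d²) (a(d) = (d² + (-4 + 5*d²)*d) + √(d - 35) = (d² + d*(-4 + 5*d²)) + √(-35 + d) = d² + √(-35 + d) + d*(-4 + 5*d²))
1/a(74) = 1/(74² + √(-35 + 74) + 74*(-4 + 5*74²)) = 1/(5476 + √39 + 74*(-4 + 5*5476)) = 1/(5476 + √39 + 74*(-4 + 27380)) = 1/(5476 + √39 + 74*27376) = 1/(5476 + √39 + 2025824) = 1/(2031300 + √39)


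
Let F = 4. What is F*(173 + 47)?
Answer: 880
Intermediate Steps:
F*(173 + 47) = 4*(173 + 47) = 4*220 = 880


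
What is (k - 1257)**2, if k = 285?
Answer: 944784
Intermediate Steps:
(k - 1257)**2 = (285 - 1257)**2 = (-972)**2 = 944784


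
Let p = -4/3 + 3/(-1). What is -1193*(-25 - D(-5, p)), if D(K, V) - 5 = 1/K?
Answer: 177757/5 ≈ 35551.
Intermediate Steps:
p = -13/3 (p = -4*1/3 + 3*(-1) = -4/3 - 3 = -13/3 ≈ -4.3333)
D(K, V) = 5 + 1/K
-1193*(-25 - D(-5, p)) = -1193*(-25 - (5 + 1/(-5))) = -1193*(-25 - (5 - 1/5)) = -1193*(-25 - 1*24/5) = -1193*(-25 - 24/5) = -1193*(-149/5) = 177757/5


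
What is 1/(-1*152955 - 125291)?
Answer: -1/278246 ≈ -3.5939e-6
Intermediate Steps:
1/(-1*152955 - 125291) = 1/(-152955 - 125291) = 1/(-278246) = -1/278246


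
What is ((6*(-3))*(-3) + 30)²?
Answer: 7056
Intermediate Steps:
((6*(-3))*(-3) + 30)² = (-18*(-3) + 30)² = (54 + 30)² = 84² = 7056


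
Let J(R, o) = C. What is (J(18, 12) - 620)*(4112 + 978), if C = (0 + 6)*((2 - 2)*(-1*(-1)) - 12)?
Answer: -3522280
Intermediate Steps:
C = -72 (C = 6*(0*1 - 12) = 6*(0 - 12) = 6*(-12) = -72)
J(R, o) = -72
(J(18, 12) - 620)*(4112 + 978) = (-72 - 620)*(4112 + 978) = -692*5090 = -3522280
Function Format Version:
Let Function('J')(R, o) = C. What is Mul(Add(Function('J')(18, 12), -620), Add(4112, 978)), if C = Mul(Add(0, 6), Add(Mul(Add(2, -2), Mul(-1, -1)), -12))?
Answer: -3522280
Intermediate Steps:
C = -72 (C = Mul(6, Add(Mul(0, 1), -12)) = Mul(6, Add(0, -12)) = Mul(6, -12) = -72)
Function('J')(R, o) = -72
Mul(Add(Function('J')(18, 12), -620), Add(4112, 978)) = Mul(Add(-72, -620), Add(4112, 978)) = Mul(-692, 5090) = -3522280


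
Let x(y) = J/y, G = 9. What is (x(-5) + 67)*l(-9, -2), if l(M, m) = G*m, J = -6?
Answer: -6138/5 ≈ -1227.6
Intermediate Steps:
x(y) = -6/y
l(M, m) = 9*m
(x(-5) + 67)*l(-9, -2) = (-6/(-5) + 67)*(9*(-2)) = (-6*(-⅕) + 67)*(-18) = (6/5 + 67)*(-18) = (341/5)*(-18) = -6138/5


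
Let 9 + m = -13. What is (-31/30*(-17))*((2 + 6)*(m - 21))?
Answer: -90644/15 ≈ -6042.9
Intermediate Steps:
m = -22 (m = -9 - 13 = -22)
(-31/30*(-17))*((2 + 6)*(m - 21)) = (-31/30*(-17))*((2 + 6)*(-22 - 21)) = (-31*1/30*(-17))*(8*(-43)) = -31/30*(-17)*(-344) = (527/30)*(-344) = -90644/15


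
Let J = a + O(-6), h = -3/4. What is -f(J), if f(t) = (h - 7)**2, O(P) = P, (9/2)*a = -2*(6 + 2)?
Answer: -961/16 ≈ -60.063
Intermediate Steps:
a = -32/9 (a = 2*(-2*(6 + 2))/9 = 2*(-2*8)/9 = (2/9)*(-16) = -32/9 ≈ -3.5556)
h = -3/4 (h = -3*1/4 = -3/4 ≈ -0.75000)
J = -86/9 (J = -32/9 - 6 = -86/9 ≈ -9.5556)
f(t) = 961/16 (f(t) = (-3/4 - 7)**2 = (-31/4)**2 = 961/16)
-f(J) = -1*961/16 = -961/16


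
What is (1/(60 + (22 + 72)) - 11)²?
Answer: 2866249/23716 ≈ 120.86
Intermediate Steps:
(1/(60 + (22 + 72)) - 11)² = (1/(60 + 94) - 11)² = (1/154 - 11)² = (-1693/154)² = 2866249/23716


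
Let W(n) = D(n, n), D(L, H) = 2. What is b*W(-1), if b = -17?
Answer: -34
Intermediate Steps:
W(n) = 2
b*W(-1) = -17*2 = -34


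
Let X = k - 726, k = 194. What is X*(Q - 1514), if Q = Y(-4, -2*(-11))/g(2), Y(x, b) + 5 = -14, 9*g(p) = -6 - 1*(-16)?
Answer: 4072726/5 ≈ 8.1455e+5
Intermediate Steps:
g(p) = 10/9 (g(p) = (-6 - 1*(-16))/9 = (-6 + 16)/9 = (⅑)*10 = 10/9)
X = -532 (X = 194 - 726 = -532)
Y(x, b) = -19 (Y(x, b) = -5 - 14 = -19)
Q = -171/10 (Q = -19/10/9 = -19*9/10 = -171/10 ≈ -17.100)
X*(Q - 1514) = -532*(-171/10 - 1514) = -532*(-15311/10) = 4072726/5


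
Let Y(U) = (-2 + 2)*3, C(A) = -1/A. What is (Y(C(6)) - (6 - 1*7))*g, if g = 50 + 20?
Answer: 70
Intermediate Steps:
g = 70
Y(U) = 0 (Y(U) = 0*3 = 0)
(Y(C(6)) - (6 - 1*7))*g = (0 - (6 - 1*7))*70 = (0 - (6 - 7))*70 = (0 - 1*(-1))*70 = (0 + 1)*70 = 1*70 = 70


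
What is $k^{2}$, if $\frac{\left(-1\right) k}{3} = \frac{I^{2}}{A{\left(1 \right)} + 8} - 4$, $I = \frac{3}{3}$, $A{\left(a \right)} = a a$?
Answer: $\frac{1225}{9} \approx 136.11$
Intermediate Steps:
$A{\left(a \right)} = a^{2}$
$I = 1$ ($I = 3 \cdot \frac{1}{3} = 1$)
$k = \frac{35}{3}$ ($k = - 3 \left(\frac{1^{2}}{1^{2} + 8} - 4\right) = - 3 \left(\frac{1}{1 + 8} \cdot 1 - 4\right) = - 3 \left(\frac{1}{9} \cdot 1 - 4\right) = - 3 \left(\frac{1}{9} - 4\right) = \left(-3\right) \left(- \frac{35}{9}\right) = \frac{35}{3} \approx 11.667$)
$k^{2} = \left(\frac{35}{3}\right)^{2} = \frac{1225}{9}$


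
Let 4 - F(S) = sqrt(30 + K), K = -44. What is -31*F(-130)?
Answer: -124 + 31*I*sqrt(14) ≈ -124.0 + 115.99*I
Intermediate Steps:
F(S) = 4 - I*sqrt(14) (F(S) = 4 - sqrt(30 - 44) = 4 - sqrt(-14) = 4 - I*sqrt(14))
-31*F(-130) = -31*(4 - I*sqrt(14)) = -124 + 31*I*sqrt(14)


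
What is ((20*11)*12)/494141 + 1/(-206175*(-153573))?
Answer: 83590091540141/15645943628621775 ≈ 0.0053426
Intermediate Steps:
((20*11)*12)/494141 + 1/(-206175*(-153573)) = (220*12)*(1/494141) - 1/206175*(-1/153573) = 2640*(1/494141) + 1/31662913275 = 2640/494141 + 1/31662913275 = 83590091540141/15645943628621775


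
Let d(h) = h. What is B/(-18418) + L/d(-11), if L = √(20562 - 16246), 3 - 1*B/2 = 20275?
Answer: 20272/9209 - 2*√1079/11 ≈ -3.7711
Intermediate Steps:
B = -40544 (B = 6 - 2*20275 = 6 - 40550 = -40544)
L = 2*√1079 (L = √4316 = 2*√1079 ≈ 65.696)
B/(-18418) + L/d(-11) = -40544/(-18418) + (2*√1079)/(-11) = -40544*(-1/18418) + (2*√1079)*(-1/11) = 20272/9209 - 2*√1079/11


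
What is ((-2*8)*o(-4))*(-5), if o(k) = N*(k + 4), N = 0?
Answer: 0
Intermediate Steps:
o(k) = 0 (o(k) = 0*(k + 4) = 0*(4 + k) = 0)
((-2*8)*o(-4))*(-5) = (-2*8*0)*(-5) = -16*0*(-5) = 0*(-5) = 0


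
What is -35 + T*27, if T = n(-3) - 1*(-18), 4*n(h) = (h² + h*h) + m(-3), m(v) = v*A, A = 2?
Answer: 532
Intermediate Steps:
m(v) = 2*v (m(v) = v*2 = 2*v)
n(h) = -3/2 + h²/2 (n(h) = ((h² + h*h) + 2*(-3))/4 = ((h² + h²) - 6)/4 = (2*h² - 6)/4 = (-6 + 2*h²)/4 = -3/2 + h²/2)
T = 21 (T = (-3/2 + (½)*(-3)²) - 1*(-18) = (-3/2 + (½)*9) + 18 = (-3/2 + 9/2) + 18 = 3 + 18 = 21)
-35 + T*27 = -35 + 21*27 = -35 + 567 = 532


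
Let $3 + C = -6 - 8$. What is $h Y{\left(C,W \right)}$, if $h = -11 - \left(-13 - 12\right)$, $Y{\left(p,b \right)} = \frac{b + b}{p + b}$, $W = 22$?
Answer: $\frac{616}{5} \approx 123.2$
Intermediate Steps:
$C = -17$ ($C = -3 - 14 = -17$)
$Y{\left(p,b \right)} = \frac{2 b}{b + p}$
$h = 14$ ($h = -11 - -25 = -11 + 25 = 14$)
$h Y{\left(C,W \right)} = 14 \cdot 2 \cdot 22 \frac{1}{22 - 17} = 14 \cdot 2 \cdot 22 \cdot \frac{1}{5} = 14 \cdot \frac{44}{5} = \frac{616}{5}$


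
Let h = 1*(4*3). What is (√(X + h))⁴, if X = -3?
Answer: 81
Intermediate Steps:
h = 12 (h = 1*12 = 12)
(√(X + h))⁴ = (√(-3 + 12))⁴ = (√9)⁴ = 3⁴ = 81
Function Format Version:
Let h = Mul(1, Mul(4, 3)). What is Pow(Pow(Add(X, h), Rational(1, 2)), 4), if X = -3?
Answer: 81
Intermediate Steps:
h = 12 (h = Mul(1, 12) = 12)
Pow(Pow(Add(X, h), Rational(1, 2)), 4) = Pow(Pow(Add(-3, 12), Rational(1, 2)), 4) = Pow(Pow(9, Rational(1, 2)), 4) = Pow(3, 4) = 81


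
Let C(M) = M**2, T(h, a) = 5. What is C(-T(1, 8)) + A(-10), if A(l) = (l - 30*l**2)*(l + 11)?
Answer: -2985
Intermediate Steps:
A(l) = (11 + l)*(l - 30*l**2) (A(l) = (l - 30*l**2)*(11 + l) = (11 + l)*(l - 30*l**2))
C(-T(1, 8)) + A(-10) = (-1*5)**2 - 10*(11 - 329*(-10) - 30*(-10)**2) = (-5)**2 - 10*(11 + 3290 - 30*100) = 25 - 10*(11 + 3290 - 3000) = 25 - 10*301 = 25 - 3010 = -2985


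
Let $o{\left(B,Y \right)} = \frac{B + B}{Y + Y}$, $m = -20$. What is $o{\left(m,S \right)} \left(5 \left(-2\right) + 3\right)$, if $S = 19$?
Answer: $\frac{140}{19} \approx 7.3684$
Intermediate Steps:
$o{\left(B,Y \right)} = \frac{B}{Y}$ ($o{\left(B,Y \right)} = \frac{2 B}{2 Y} = 2 B \frac{1}{2 Y} = \frac{B}{Y}$)
$o{\left(m,S \right)} \left(5 \left(-2\right) + 3\right) = - \frac{20}{19} \left(5 \left(-2\right) + 3\right) = \left(-20\right) \frac{1}{19} \left(-10 + 3\right) = \left(- \frac{20}{19}\right) \left(-7\right) = \frac{140}{19}$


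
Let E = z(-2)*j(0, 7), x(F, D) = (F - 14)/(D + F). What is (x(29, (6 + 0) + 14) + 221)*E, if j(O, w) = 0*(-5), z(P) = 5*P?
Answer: 0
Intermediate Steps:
j(O, w) = 0
x(F, D) = (-14 + F)/(D + F)
E = 0 (E = (5*(-2))*0 = -10*0 = 0)
(x(29, (6 + 0) + 14) + 221)*E = ((-14 + 29)/(((6 + 0) + 14) + 29) + 221)*0 = (15/((6 + 14) + 29) + 221)*0 = (15/(20 + 29) + 221)*0 = (15/49 + 221)*0 = (10844/49)*0 = 0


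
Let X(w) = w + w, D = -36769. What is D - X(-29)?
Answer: -36711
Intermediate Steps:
X(w) = 2*w
D - X(-29) = -36769 - 2*(-29) = -36769 - 1*(-58) = -36769 + 58 = -36711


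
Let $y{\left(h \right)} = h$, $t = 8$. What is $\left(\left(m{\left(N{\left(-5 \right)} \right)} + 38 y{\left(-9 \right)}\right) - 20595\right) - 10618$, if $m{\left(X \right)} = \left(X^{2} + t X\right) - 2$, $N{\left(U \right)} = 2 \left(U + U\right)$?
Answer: $-31317$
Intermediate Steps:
$N{\left(U \right)} = 4 U$ ($N{\left(U \right)} = 2 \cdot 2 U = 4 U$)
$m{\left(X \right)} = -2 + X^{2} + 8 X$ ($m{\left(X \right)} = \left(X^{2} + 8 X\right) - 2 = -2 + X^{2} + 8 X$)
$\left(\left(m{\left(N{\left(-5 \right)} \right)} + 38 y{\left(-9 \right)}\right) - 20595\right) - 10618 = \left(\left(\left(-2 + \left(4 \left(-5\right)\right)^{2} + 8 \cdot 4 \left(-5\right)\right) + 38 \left(-9\right)\right) - 20595\right) - 10618 = \left(\left(\left(-2 + \left(-20\right)^{2} + 8 \left(-20\right)\right) - 342\right) - 20595\right) - 10618 = \left(\left(\left(-2 + 400 - 160\right) - 342\right) - 20595\right) - 10618 = \left(\left(238 - 342\right) - 20595\right) - 10618 = \left(-104 - 20595\right) - 10618 = -20699 - 10618 = -31317$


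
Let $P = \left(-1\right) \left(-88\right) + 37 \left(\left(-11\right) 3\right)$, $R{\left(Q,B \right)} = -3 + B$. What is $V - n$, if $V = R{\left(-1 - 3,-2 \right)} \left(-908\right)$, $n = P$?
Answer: $5673$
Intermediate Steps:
$P = -1133$ ($P = 88 + 37 \left(-33\right) = 88 - 1221 = -1133$)
$n = -1133$
$V = 4540$ ($V = \left(-3 - 2\right) \left(-908\right) = \left(-5\right) \left(-908\right) = 4540$)
$V - n = 4540 - -1133 = 4540 + 1133 = 5673$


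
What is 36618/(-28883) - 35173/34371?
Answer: -133794061/58396329 ≈ -2.2911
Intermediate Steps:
36618/(-28883) - 35173/34371 = 36618*(-1/28883) - 35173*1/34371 = -2154/1699 - 35173/34371 = -133794061/58396329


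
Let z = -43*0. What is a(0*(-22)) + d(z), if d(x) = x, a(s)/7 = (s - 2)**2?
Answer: 28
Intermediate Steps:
z = 0
a(s) = 7*(-2 + s)**2 (a(s) = 7*(s - 2)**2 = 7*(-2 + s)**2)
a(0*(-22)) + d(z) = 7*(-2 + 0*(-22))**2 + 0 = 7*(-2 + 0)**2 + 0 = 7*(-2)**2 + 0 = 7*4 + 0 = 28 + 0 = 28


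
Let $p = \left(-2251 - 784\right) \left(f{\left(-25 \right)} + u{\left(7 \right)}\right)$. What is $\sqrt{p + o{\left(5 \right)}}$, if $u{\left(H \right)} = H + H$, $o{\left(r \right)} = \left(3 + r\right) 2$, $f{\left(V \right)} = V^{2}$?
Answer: $i \sqrt{1939349} \approx 1392.6 i$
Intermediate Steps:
$o{\left(r \right)} = 6 + 2 r$
$u{\left(H \right)} = 2 H$
$p = -1939365$ ($p = \left(-2251 - 784\right) \left(\left(-25\right)^{2} + 2 \cdot 7\right) = - 3035 \left(625 + 14\right) = \left(-3035\right) 639 = -1939365$)
$\sqrt{p + o{\left(5 \right)}} = \sqrt{-1939365 + \left(6 + 2 \cdot 5\right)} = \sqrt{-1939365 + \left(6 + 10\right)} = \sqrt{-1939365 + 16} = \sqrt{-1939349} = i \sqrt{1939349}$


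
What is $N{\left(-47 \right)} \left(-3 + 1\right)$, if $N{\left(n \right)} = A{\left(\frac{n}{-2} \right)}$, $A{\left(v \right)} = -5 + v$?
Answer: $-37$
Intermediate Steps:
$N{\left(n \right)} = -5 - \frac{n}{2}$ ($N{\left(n \right)} = -5 + \frac{n}{-2} = -5 + n \left(- \frac{1}{2}\right) = -5 - \frac{n}{2}$)
$N{\left(-47 \right)} \left(-3 + 1\right) = \left(-5 - - \frac{47}{2}\right) \left(-3 + 1\right) = \left(-5 + \frac{47}{2}\right) \left(-2\right) = \frac{37}{2} \left(-2\right) = -37$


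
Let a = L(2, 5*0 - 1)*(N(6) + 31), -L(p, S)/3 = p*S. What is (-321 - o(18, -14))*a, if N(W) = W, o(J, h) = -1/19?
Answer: -1353756/19 ≈ -71250.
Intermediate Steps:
L(p, S) = -3*S*p (L(p, S) = -3*p*S = -3*S*p)
o(J, h) = -1/19 (o(J, h) = -1*1/19 = -1/19)
a = 222 (a = (-3*(5*0 - 1)*2)*(6 + 31) = -3*(0 - 1)*2*37 = -3*(-1)*2*37 = 6*37 = 222)
(-321 - o(18, -14))*a = (-321 - 1*(-1/19))*222 = (-321 + 1/19)*222 = -6098/19*222 = -1353756/19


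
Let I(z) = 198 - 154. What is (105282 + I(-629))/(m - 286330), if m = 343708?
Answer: 52663/28689 ≈ 1.8357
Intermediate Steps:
I(z) = 44
(105282 + I(-629))/(m - 286330) = (105282 + 44)/(343708 - 286330) = 105326/57378 = 105326*(1/57378) = 52663/28689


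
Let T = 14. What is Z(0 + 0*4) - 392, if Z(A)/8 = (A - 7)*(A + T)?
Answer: -1176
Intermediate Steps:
Z(A) = 8*(-7 + A)*(14 + A) (Z(A) = 8*((A - 7)*(A + 14)) = 8*((-7 + A)*(14 + A)) = 8*(-7 + A)*(14 + A))
Z(0 + 0*4) - 392 = (-784 + 8*(0 + 0*4)² + 56*(0 + 0*4)) - 392 = (-784 + 8*(0 + 0)² + 56*(0 + 0)) - 392 = (-784 + 8*0² + 56*0) - 392 = (-784 + 8*0 + 0) - 392 = (-784 + 0 + 0) - 392 = -784 - 392 = -1176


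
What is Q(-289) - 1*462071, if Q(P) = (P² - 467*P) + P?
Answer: -243876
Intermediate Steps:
Q(P) = P² - 466*P
Q(-289) - 1*462071 = -289*(-466 - 289) - 1*462071 = -289*(-755) - 462071 = 218195 - 462071 = -243876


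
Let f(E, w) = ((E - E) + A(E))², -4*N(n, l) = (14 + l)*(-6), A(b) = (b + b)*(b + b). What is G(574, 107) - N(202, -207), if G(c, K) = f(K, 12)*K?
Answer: 448816554403/2 ≈ 2.2441e+11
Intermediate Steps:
A(b) = 4*b² (A(b) = (2*b)*(2*b) = 4*b²)
N(n, l) = 21 + 3*l/2 (N(n, l) = -(14 + l)*(-6)/4 = -(-84 - 6*l)/4 = 21 + 3*l/2)
f(E, w) = 16*E⁴ (f(E, w) = ((E - E) + 4*E²)² = (0 + 4*E²)² = (4*E²)² = 16*E⁴)
G(c, K) = 16*K⁵ (G(c, K) = (16*K⁴)*K = 16*K⁵)
G(574, 107) - N(202, -207) = 16*107⁵ - (21 + (3/2)*(-207)) = 16*14025517307 - (21 - 621/2) = 224408276912 - 1*(-579/2) = 224408276912 + 579/2 = 448816554403/2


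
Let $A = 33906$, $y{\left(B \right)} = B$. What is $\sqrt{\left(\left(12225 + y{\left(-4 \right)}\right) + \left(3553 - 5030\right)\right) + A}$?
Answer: $5 \sqrt{1786} \approx 211.31$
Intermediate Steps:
$\sqrt{\left(\left(12225 + y{\left(-4 \right)}\right) + \left(3553 - 5030\right)\right) + A} = \sqrt{\left(\left(12225 - 4\right) + \left(3553 - 5030\right)\right) + 33906} = \sqrt{\left(12221 - 1477\right) + 33906} = \sqrt{10744 + 33906} = \sqrt{44650} = 5 \sqrt{1786}$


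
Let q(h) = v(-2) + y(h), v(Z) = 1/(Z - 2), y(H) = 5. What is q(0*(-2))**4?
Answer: 130321/256 ≈ 509.07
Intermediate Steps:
v(Z) = 1/(-2 + Z)
q(h) = 19/4 (q(h) = 1/(-2 - 2) + 5 = 1/(-4) + 5 = -1/4 + 5 = 19/4)
q(0*(-2))**4 = (19/4)**4 = 130321/256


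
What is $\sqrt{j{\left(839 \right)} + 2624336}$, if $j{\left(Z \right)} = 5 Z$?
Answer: $9 \sqrt{32451} \approx 1621.3$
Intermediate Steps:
$\sqrt{j{\left(839 \right)} + 2624336} = \sqrt{5 \cdot 839 + 2624336} = \sqrt{4195 + 2624336} = \sqrt{2628531} = 9 \sqrt{32451}$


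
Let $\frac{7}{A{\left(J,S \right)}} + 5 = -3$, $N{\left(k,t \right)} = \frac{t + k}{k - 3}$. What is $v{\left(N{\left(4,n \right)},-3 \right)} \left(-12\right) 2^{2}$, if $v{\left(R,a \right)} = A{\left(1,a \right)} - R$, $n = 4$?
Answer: $426$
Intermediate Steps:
$N{\left(k,t \right)} = \frac{k + t}{-3 + k}$
$A{\left(J,S \right)} = - \frac{7}{8}$ ($A{\left(J,S \right)} = \frac{7}{-5 - 3} = \frac{7}{-8} = 7 \left(- \frac{1}{8}\right) = - \frac{7}{8}$)
$v{\left(R,a \right)} = - \frac{7}{8} - R$
$v{\left(N{\left(4,n \right)},-3 \right)} \left(-12\right) 2^{2} = \left(- \frac{7}{8} - \frac{4 + 4}{-3 + 4}\right) \left(-12\right) 2^{2} = \left(- \frac{7}{8} - 1^{-1} \cdot 8\right) \left(-12\right) 4 = \left(- \frac{7}{8} - 1 \cdot 8\right) \left(-12\right) 4 = \left(- \frac{7}{8} - 8\right) \left(-12\right) 4 = \left(- \frac{71}{8}\right) \left(-12\right) 4 = \frac{213}{2} \cdot 4 = 426$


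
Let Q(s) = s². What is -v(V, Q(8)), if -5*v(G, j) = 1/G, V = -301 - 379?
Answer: -1/3400 ≈ -0.00029412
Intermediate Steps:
V = -680
v(G, j) = -1/(5*G)
-v(V, Q(8)) = -(-1)/(5*(-680)) = -(-1)*(-1)/(5*680) = -1*1/3400 = -1/3400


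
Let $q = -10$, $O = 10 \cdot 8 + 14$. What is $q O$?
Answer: $-940$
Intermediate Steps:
$O = 94$ ($O = 80 + 14 = 94$)
$q O = \left(-10\right) 94 = -940$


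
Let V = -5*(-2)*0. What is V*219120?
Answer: 0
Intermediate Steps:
V = 0 (V = 10*0 = 0)
V*219120 = 0*219120 = 0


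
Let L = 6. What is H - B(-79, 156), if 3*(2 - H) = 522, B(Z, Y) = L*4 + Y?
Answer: -352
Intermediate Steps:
B(Z, Y) = 24 + Y (B(Z, Y) = 6*4 + Y = 24 + Y)
H = -172 (H = 2 - ⅓*522 = 2 - 174 = -172)
H - B(-79, 156) = -172 - (24 + 156) = -172 - 1*180 = -172 - 180 = -352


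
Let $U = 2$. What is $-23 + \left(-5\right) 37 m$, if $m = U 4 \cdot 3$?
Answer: $-4463$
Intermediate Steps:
$m = 24$ ($m = 2 \cdot 4 \cdot 3 = 8 \cdot 3 = 24$)
$-23 + \left(-5\right) 37 m = -23 + \left(-5\right) 37 \cdot 24 = -23 - 4440 = -4463$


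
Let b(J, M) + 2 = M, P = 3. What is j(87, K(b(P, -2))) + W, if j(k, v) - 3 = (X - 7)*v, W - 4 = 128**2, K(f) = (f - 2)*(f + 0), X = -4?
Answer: 16127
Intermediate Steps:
b(J, M) = -2 + M
K(f) = f*(-2 + f) (K(f) = (-2 + f)*f = f*(-2 + f))
W = 16388 (W = 4 + 128**2 = 4 + 16384 = 16388)
j(k, v) = 3 - 11*v (j(k, v) = 3 + (-4 - 7)*v = 3 - 11*v)
j(87, K(b(P, -2))) + W = (3 - 11*(-2 - 2)*(-2 + (-2 - 2))) + 16388 = (3 - (-44)*(-2 - 4)) + 16388 = (3 - (-44)*(-6)) + 16388 = (3 - 11*24) + 16388 = (3 - 264) + 16388 = -261 + 16388 = 16127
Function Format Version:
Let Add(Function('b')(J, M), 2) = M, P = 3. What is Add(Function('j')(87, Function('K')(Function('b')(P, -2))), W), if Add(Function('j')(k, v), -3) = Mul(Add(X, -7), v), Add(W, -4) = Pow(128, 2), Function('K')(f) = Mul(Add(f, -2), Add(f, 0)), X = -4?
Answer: 16127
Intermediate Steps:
Function('b')(J, M) = Add(-2, M)
Function('K')(f) = Mul(f, Add(-2, f)) (Function('K')(f) = Mul(Add(-2, f), f) = Mul(f, Add(-2, f)))
W = 16388 (W = Add(4, Pow(128, 2)) = Add(4, 16384) = 16388)
Function('j')(k, v) = Add(3, Mul(-11, v)) (Function('j')(k, v) = Add(3, Mul(Add(-4, -7), v)) = Add(3, Mul(-11, v)))
Add(Function('j')(87, Function('K')(Function('b')(P, -2))), W) = Add(Add(3, Mul(-11, Mul(Add(-2, -2), Add(-2, Add(-2, -2))))), 16388) = Add(Add(3, Mul(-11, Mul(-4, Add(-2, -4)))), 16388) = Add(Add(3, Mul(-11, Mul(-4, -6))), 16388) = Add(Add(3, Mul(-11, 24)), 16388) = Add(Add(3, -264), 16388) = Add(-261, 16388) = 16127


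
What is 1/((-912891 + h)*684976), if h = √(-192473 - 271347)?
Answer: -130413/81548393096369168 - I*√115955/285419375837292088 ≈ -1.5992e-12 - 1.1931e-15*I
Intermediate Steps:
h = 2*I*√115955 (h = √(-463820) = 2*I*√115955 ≈ 681.04*I)
1/((-912891 + h)*684976) = 1/(-912891 + 2*I*√115955*684976) = (1/684976)/(-912891 + 2*I*√115955) = 1/(684976*(-912891 + 2*I*√115955))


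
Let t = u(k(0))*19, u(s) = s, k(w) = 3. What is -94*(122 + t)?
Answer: -16826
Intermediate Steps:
t = 57 (t = 3*19 = 57)
-94*(122 + t) = -94*(122 + 57) = -94*179 = -16826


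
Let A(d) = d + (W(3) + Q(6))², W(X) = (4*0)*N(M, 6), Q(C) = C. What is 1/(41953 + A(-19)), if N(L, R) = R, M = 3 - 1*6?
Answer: 1/41970 ≈ 2.3827e-5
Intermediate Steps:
M = -3 (M = 3 - 6 = -3)
W(X) = 0 (W(X) = (4*0)*6 = 0*6 = 0)
A(d) = 36 + d (A(d) = d + (0 + 6)² = d + 6² = d + 36 = 36 + d)
1/(41953 + A(-19)) = 1/(41953 + (36 - 19)) = 1/(41953 + 17) = 1/41970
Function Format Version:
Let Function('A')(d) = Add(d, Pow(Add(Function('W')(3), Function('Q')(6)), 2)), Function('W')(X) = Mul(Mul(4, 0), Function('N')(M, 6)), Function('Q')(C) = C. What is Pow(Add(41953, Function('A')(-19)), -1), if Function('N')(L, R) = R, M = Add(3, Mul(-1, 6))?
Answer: Rational(1, 41970) ≈ 2.3827e-5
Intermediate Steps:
M = -3 (M = Add(3, -6) = -3)
Function('W')(X) = 0 (Function('W')(X) = Mul(Mul(4, 0), 6) = Mul(0, 6) = 0)
Function('A')(d) = Add(36, d) (Function('A')(d) = Add(d, Pow(Add(0, 6), 2)) = Add(d, Pow(6, 2)) = Add(d, 36) = Add(36, d))
Pow(Add(41953, Function('A')(-19)), -1) = Pow(Add(41953, Add(36, -19)), -1) = Pow(Add(41953, 17), -1) = Pow(41970, -1) = Rational(1, 41970)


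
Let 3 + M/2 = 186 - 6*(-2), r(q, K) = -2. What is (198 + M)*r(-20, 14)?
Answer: -1176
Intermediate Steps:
M = 390 (M = -6 + 2*(186 - 6*(-2)) = -6 + 2*(186 - 1*(-12)) = -6 + 2*(186 + 12) = -6 + 2*198 = -6 + 396 = 390)
(198 + M)*r(-20, 14) = (198 + 390)*(-2) = 588*(-2) = -1176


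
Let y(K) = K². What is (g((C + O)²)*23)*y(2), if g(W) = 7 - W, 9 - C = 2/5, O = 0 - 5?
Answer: -13708/25 ≈ -548.32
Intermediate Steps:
O = -5
C = 43/5 (C = 9 - 2/5 = 9 - 1*⅖ = 9 - ⅖ = 43/5 ≈ 8.6000)
(g((C + O)²)*23)*y(2) = ((7 - (43/5 - 5)²)*23)*2² = ((7 - (18/5)²)*23)*4 = ((7 - 1*324/25)*23)*4 = ((7 - 324/25)*23)*4 = -149/25*23*4 = -3427/25*4 = -13708/25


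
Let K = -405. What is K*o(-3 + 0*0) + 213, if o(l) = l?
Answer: 1428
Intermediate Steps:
K*o(-3 + 0*0) + 213 = -405*(-3 + 0*0) + 213 = -405*(-3 + 0) + 213 = -405*(-3) + 213 = 1215 + 213 = 1428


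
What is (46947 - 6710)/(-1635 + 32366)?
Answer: 40237/30731 ≈ 1.3093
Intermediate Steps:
(46947 - 6710)/(-1635 + 32366) = 40237/30731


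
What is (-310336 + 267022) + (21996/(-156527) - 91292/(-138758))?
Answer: -470370852382204/10859686733 ≈ -43314.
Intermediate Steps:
(-310336 + 267022) + (21996/(-156527) - 91292/(-138758)) = -43314 + (21996*(-1/156527) - 91292*(-1/138758)) = -43314 + (-21996/156527 + 45646/69379) = -43314 + 5618770958/10859686733 = -470370852382204/10859686733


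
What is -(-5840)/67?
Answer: 5840/67 ≈ 87.164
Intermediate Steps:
-(-5840)/67 = -80*(-73/67) = 5840/67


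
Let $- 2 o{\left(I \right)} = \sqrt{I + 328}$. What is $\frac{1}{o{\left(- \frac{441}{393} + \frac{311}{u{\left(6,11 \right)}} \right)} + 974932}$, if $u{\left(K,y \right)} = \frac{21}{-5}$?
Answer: $\frac{670509483}{653701151236685} + \frac{\sqrt{119588721}}{1307402302473370} \approx 1.0257 \cdot 10^{-6}$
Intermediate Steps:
$u{\left(K,y \right)} = - \frac{21}{5}$ ($u{\left(K,y \right)} = 21 \left(- \frac{1}{5}\right) = - \frac{21}{5}$)
$o{\left(I \right)} = - \frac{\sqrt{328 + I}}{2}$ ($o{\left(I \right)} = - \frac{\sqrt{I + 328}}{2} = - \frac{\sqrt{328 + I}}{2}$)
$\frac{1}{o{\left(- \frac{441}{393} + \frac{311}{u{\left(6,11 \right)}} \right)} + 974932} = \frac{1}{- \frac{\sqrt{328 + \left(- \frac{441}{393} + \frac{311}{- \frac{21}{5}}\right)}}{2} + 974932} = \frac{1}{- \frac{\sqrt{328 + \left(\left(-441\right) \frac{1}{393} + 311 \left(- \frac{5}{21}\right)\right)}}{2} + 974932} = \frac{1}{- \frac{\sqrt{328 - \frac{206792}{2751}}}{2} + 974932} = \frac{1}{- \frac{\sqrt{\frac{695536}{2751}}}{2} + 974932} = \frac{1}{- \frac{\frac{4}{2751} \sqrt{119588721}}{2} + 974932} = \frac{1}{- \frac{2 \sqrt{119588721}}{2751} + 974932} = \frac{1}{974932 - \frac{2 \sqrt{119588721}}{2751}}$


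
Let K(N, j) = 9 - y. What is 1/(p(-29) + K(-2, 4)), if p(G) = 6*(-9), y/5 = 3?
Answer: -1/60 ≈ -0.016667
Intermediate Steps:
y = 15 (y = 5*3 = 15)
K(N, j) = -6 (K(N, j) = 9 - 1*15 = 9 - 15 = -6)
p(G) = -54
1/(p(-29) + K(-2, 4)) = 1/(-54 - 6) = 1/(-60) = -1/60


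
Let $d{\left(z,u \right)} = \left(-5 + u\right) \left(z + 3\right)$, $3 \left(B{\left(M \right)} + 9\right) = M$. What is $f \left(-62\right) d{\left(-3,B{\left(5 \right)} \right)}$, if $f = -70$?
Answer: $0$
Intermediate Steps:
$B{\left(M \right)} = -9 + \frac{M}{3}$
$d{\left(z,u \right)} = \left(-5 + u\right) \left(3 + z\right)$
$f \left(-62\right) d{\left(-3,B{\left(5 \right)} \right)} = \left(-70\right) \left(-62\right) \left(-15 - -15 + 3 \left(-9 + \frac{1}{3} \cdot 5\right) + \left(-9 + \frac{1}{3} \cdot 5\right) \left(-3\right)\right) = 4340 \left(-15 + 15 + 3 \left(-9 + \frac{5}{3}\right) + \left(-9 + \frac{5}{3}\right) \left(-3\right)\right) = 4340 \left(-15 + 15 + 3 \left(- \frac{22}{3}\right) - -22\right) = 4340 \left(-15 + 15 - 22 + 22\right) = 4340 \cdot 0 = 0$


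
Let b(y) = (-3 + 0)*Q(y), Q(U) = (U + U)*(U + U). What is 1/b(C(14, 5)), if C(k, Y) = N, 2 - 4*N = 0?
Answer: -⅓ ≈ -0.33333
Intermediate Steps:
N = ½ (N = ½ - ¼*0 = ½ + 0 = ½ ≈ 0.50000)
C(k, Y) = ½
Q(U) = 4*U² (Q(U) = (2*U)*(2*U) = 4*U²)
b(y) = -12*y² (b(y) = (-3 + 0)*(4*y²) = -12*y²)
1/b(C(14, 5)) = 1/(-12*(½)²) = 1/(-12*¼) = 1/(-3) = -⅓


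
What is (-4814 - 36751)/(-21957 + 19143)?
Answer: 13855/938 ≈ 14.771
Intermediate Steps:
(-4814 - 36751)/(-21957 + 19143) = -41565/(-2814) = -41565*(-1/2814) = 13855/938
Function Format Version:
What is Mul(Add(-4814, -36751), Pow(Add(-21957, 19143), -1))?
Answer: Rational(13855, 938) ≈ 14.771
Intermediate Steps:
Mul(Add(-4814, -36751), Pow(Add(-21957, 19143), -1)) = Mul(-41565, Pow(-2814, -1)) = Mul(-41565, Rational(-1, 2814)) = Rational(13855, 938)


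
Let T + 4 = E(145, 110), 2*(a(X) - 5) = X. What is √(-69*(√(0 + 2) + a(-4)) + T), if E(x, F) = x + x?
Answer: √(79 - 69*√2) ≈ 4.3105*I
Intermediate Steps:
E(x, F) = 2*x
a(X) = 5 + X/2
T = 286 (T = -4 + 2*145 = -4 + 290 = 286)
√(-69*(√(0 + 2) + a(-4)) + T) = √(-69*(√(0 + 2) + (5 + (½)*(-4))) + 286) = √(-69*(√2 + (5 - 2)) + 286) = √(-69*(√2 + 3) + 286) = √(-69*(3 + √2) + 286) = √((-207 - 69*√2) + 286) = √(79 - 69*√2)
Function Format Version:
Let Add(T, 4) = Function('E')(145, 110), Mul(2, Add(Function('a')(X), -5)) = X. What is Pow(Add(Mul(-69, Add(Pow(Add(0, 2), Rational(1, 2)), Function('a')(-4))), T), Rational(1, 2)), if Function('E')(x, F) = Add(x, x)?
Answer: Pow(Add(79, Mul(-69, Pow(2, Rational(1, 2)))), Rational(1, 2)) ≈ Mul(4.3105, I)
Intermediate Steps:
Function('E')(x, F) = Mul(2, x)
Function('a')(X) = Add(5, Mul(Rational(1, 2), X))
T = 286 (T = Add(-4, Mul(2, 145)) = Add(-4, 290) = 286)
Pow(Add(Mul(-69, Add(Pow(Add(0, 2), Rational(1, 2)), Function('a')(-4))), T), Rational(1, 2)) = Pow(Add(Mul(-69, Add(Pow(Add(0, 2), Rational(1, 2)), Add(5, Mul(Rational(1, 2), -4)))), 286), Rational(1, 2)) = Pow(Add(Mul(-69, Add(Pow(2, Rational(1, 2)), Add(5, -2))), 286), Rational(1, 2)) = Pow(Add(Mul(-69, Add(Pow(2, Rational(1, 2)), 3)), 286), Rational(1, 2)) = Pow(Add(Mul(-69, Add(3, Pow(2, Rational(1, 2)))), 286), Rational(1, 2)) = Pow(Add(Add(-207, Mul(-69, Pow(2, Rational(1, 2)))), 286), Rational(1, 2)) = Pow(Add(79, Mul(-69, Pow(2, Rational(1, 2)))), Rational(1, 2))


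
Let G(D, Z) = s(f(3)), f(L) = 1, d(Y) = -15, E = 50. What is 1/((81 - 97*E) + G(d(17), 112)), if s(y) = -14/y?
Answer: -1/4783 ≈ -0.00020907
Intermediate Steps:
G(D, Z) = -14 (G(D, Z) = -14/1 = -14*1 = -14)
1/((81 - 97*E) + G(d(17), 112)) = 1/((81 - 97*50) - 14) = 1/((81 - 4850) - 14) = 1/(-4769 - 14) = 1/(-4783) = -1/4783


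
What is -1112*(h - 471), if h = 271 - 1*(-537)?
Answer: -374744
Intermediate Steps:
h = 808 (h = 271 + 537 = 808)
-1112*(h - 471) = -1112*(808 - 471) = -1112*337 = -374744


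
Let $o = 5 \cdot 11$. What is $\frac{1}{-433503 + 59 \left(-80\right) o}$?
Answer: $- \frac{1}{693103} \approx -1.4428 \cdot 10^{-6}$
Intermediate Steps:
$o = 55$
$\frac{1}{-433503 + 59 \left(-80\right) o} = \frac{1}{-433503 + 59 \left(-80\right) 55} = \frac{1}{-433503 - 259600} = \frac{1}{-693103} = - \frac{1}{693103}$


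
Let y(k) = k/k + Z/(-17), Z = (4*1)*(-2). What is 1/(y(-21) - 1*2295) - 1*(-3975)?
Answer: 154985233/38990 ≈ 3975.0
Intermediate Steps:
Z = -8 (Z = 4*(-2) = -8)
y(k) = 25/17 (y(k) = k/k - 8/(-17) = 1 - 8*(-1/17) = 1 + 8/17 = 25/17)
1/(y(-21) - 1*2295) - 1*(-3975) = 1/(25/17 - 1*2295) - 1*(-3975) = 1/(25/17 - 2295) + 3975 = 1/(-38990/17) + 3975 = -17/38990 + 3975 = 154985233/38990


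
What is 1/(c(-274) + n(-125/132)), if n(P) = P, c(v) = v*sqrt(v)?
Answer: -16500/358426053001 + 4774176*I*sqrt(274)/358426053001 ≈ -4.6035e-8 + 0.00022048*I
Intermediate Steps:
c(v) = v**(3/2)
1/(c(-274) + n(-125/132)) = 1/((-274)**(3/2) - 125/132) = 1/(-274*I*sqrt(274) - 125*1/132) = 1/(-274*I*sqrt(274) - 125/132) = 1/(-125/132 - 274*I*sqrt(274))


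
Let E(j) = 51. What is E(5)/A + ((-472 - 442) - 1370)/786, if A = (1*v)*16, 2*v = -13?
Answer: -138811/40872 ≈ -3.3962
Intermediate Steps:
v = -13/2 (v = (½)*(-13) = -13/2 ≈ -6.5000)
A = -104 (A = (1*(-13/2))*16 = -13/2*16 = -104)
E(5)/A + ((-472 - 442) - 1370)/786 = 51/(-104) + ((-472 - 442) - 1370)/786 = 51*(-1/104) + (-914 - 1370)*(1/786) = -51/104 - 2284*1/786 = -51/104 - 1142/393 = -138811/40872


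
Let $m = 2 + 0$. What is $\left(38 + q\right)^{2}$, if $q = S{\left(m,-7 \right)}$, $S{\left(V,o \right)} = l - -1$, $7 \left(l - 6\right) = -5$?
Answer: $\frac{96100}{49} \approx 1961.2$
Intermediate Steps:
$m = 2$
$l = \frac{37}{7}$ ($l = 6 + \frac{1}{7} \left(-5\right) = 6 - \frac{5}{7} = \frac{37}{7} \approx 5.2857$)
$S{\left(V,o \right)} = \frac{44}{7}$ ($S{\left(V,o \right)} = \frac{37}{7} - -1 = \frac{37}{7} + 1 = \frac{44}{7}$)
$q = \frac{44}{7} \approx 6.2857$
$\left(38 + q\right)^{2} = \left(38 + \frac{44}{7}\right)^{2} = \left(\frac{310}{7}\right)^{2} = \frac{96100}{49}$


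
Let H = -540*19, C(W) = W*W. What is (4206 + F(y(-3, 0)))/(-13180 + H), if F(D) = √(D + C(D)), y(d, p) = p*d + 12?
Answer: -2103/11720 - √39/11720 ≈ -0.17997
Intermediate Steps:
C(W) = W²
y(d, p) = 12 + d*p (y(d, p) = d*p + 12 = 12 + d*p)
H = -10260
F(D) = √(D + D²)
(4206 + F(y(-3, 0)))/(-13180 + H) = (4206 + √((12 - 3*0)*(1 + (12 - 3*0))))/(-13180 - 10260) = (4206 + √((12 + 0)*(1 + (12 + 0))))/(-23440) = (4206 + √(12*(1 + 12)))*(-1/23440) = (4206 + √(12*13))*(-1/23440) = (4206 + √156)*(-1/23440) = (4206 + 2*√39)*(-1/23440) = -2103/11720 - √39/11720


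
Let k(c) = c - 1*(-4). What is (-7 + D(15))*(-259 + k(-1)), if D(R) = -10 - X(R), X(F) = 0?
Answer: 4352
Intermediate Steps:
D(R) = -10 (D(R) = -10 - 1*0 = -10 + 0 = -10)
k(c) = 4 + c (k(c) = c + 4 = 4 + c)
(-7 + D(15))*(-259 + k(-1)) = (-7 - 10)*(-259 + (4 - 1)) = -17*(-259 + 3) = -17*(-256) = 4352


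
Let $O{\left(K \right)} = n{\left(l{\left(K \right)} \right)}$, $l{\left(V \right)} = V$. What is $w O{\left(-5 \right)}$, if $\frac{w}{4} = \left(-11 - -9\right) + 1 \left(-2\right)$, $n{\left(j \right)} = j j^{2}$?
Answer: $2000$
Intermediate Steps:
$n{\left(j \right)} = j^{3}$
$O{\left(K \right)} = K^{3}$
$w = -16$ ($w = 4 \left(\left(-11 - -9\right) + 1 \left(-2\right)\right) = 4 \left(\left(-11 + 9\right) - 2\right) = 4 \left(-2 - 2\right) = 4 \left(-4\right) = -16$)
$w O{\left(-5 \right)} = - 16 \left(-5\right)^{3} = \left(-16\right) \left(-125\right) = 2000$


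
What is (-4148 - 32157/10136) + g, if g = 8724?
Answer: 46350179/10136 ≈ 4572.8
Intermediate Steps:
(-4148 - 32157/10136) + g = (-4148 - 32157/10136) + 8724 = -42076285/10136 + 8724 = 46350179/10136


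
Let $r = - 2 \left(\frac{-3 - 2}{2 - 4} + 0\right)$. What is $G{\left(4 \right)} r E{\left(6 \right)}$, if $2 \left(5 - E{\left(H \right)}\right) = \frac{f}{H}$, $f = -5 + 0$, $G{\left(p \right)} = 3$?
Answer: $- \frac{325}{4} \approx -81.25$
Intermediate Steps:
$f = -5$
$r = -5$ ($r = - 2 \left(- \frac{5}{-2} + 0\right) = - 2 \left(\left(-5\right) \left(- \frac{1}{2}\right) + 0\right) = - 2 \left(\frac{5}{2} + 0\right) = \left(-2\right) \frac{5}{2} = -5$)
$E{\left(H \right)} = 5 + \frac{5}{2 H}$ ($E{\left(H \right)} = 5 - \frac{\left(-5\right) \frac{1}{H}}{2} = 5 + \frac{5}{2 H}$)
$G{\left(4 \right)} r E{\left(6 \right)} = 3 \left(-5\right) \left(5 + \frac{5}{2 \cdot 6}\right) = - 15 \left(5 + \frac{5}{2} \cdot \frac{1}{6}\right) = - 15 \left(5 + \frac{5}{12}\right) = \left(-15\right) \frac{65}{12} = - \frac{325}{4}$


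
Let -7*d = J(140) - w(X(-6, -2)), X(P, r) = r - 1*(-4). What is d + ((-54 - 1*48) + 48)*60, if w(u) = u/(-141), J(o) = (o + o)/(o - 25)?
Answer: -73559182/22701 ≈ -3240.4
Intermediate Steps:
X(P, r) = 4 + r (X(P, r) = r + 4 = 4 + r)
J(o) = 2*o/(-25 + o) (J(o) = (2*o)/(-25 + o) = 2*o/(-25 + o))
w(u) = -u/141 (w(u) = u*(-1/141) = -u/141)
d = -7942/22701 (d = -(2*140/(-25 + 140) - (-1)*(4 - 2)/141)/7 = -(2*140/115 - (-1)*2/141)/7 = -(2*140*(1/115) - 1*(-2/141))/7 = -(56/23 + 2/141)/7 = -⅐*7942/3243 = -7942/22701 ≈ -0.34985)
d + ((-54 - 1*48) + 48)*60 = -7942/22701 + ((-54 - 1*48) + 48)*60 = -7942/22701 + ((-54 - 48) + 48)*60 = -7942/22701 + (-102 + 48)*60 = -7942/22701 - 54*60 = -7942/22701 - 3240 = -73559182/22701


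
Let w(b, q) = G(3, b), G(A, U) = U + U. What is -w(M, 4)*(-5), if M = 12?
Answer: 120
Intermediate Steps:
G(A, U) = 2*U
w(b, q) = 2*b
-w(M, 4)*(-5) = -2*12*(-5) = -24*(-5) = -1*(-120) = 120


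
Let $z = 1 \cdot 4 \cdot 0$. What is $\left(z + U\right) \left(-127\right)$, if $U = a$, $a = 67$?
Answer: $-8509$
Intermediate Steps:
$z = 0$ ($z = 4 \cdot 0 = 0$)
$U = 67$
$\left(z + U\right) \left(-127\right) = \left(0 + 67\right) \left(-127\right) = 67 \left(-127\right) = -8509$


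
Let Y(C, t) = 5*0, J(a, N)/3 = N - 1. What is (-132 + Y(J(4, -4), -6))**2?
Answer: 17424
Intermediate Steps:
J(a, N) = -3 + 3*N (J(a, N) = 3*(N - 1) = 3*(-1 + N) = -3 + 3*N)
Y(C, t) = 0
(-132 + Y(J(4, -4), -6))**2 = (-132 + 0)**2 = (-132)**2 = 17424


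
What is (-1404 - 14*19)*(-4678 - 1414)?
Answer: 10173640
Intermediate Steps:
(-1404 - 14*19)*(-4678 - 1414) = (-1404 - 266)*(-6092) = -1670*(-6092) = 10173640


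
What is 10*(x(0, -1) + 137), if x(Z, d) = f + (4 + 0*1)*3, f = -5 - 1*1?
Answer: 1430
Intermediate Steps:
f = -6 (f = -5 - 1 = -6)
x(Z, d) = 6 (x(Z, d) = -6 + (4 + 0*1)*3 = -6 + (4 + 0)*3 = -6 + 4*3 = -6 + 12 = 6)
10*(x(0, -1) + 137) = 10*(6 + 137) = 10*143 = 1430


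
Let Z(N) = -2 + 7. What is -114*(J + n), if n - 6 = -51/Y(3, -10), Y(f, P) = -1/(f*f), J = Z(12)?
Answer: -53580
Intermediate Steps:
Z(N) = 5
J = 5
Y(f, P) = -1/f² (Y(f, P) = -1/(f²) = -1/f²)
n = 465 (n = 6 - 51/((-1/3²)) = 6 - 51/((-1*⅑)) = 6 - 51/(-⅑) = 6 - 51*(-9) = 6 + 459 = 465)
-114*(J + n) = -114*(5 + 465) = -114*470 = -53580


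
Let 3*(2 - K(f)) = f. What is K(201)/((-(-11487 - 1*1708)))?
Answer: -1/203 ≈ -0.0049261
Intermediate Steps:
K(f) = 2 - f/3
K(201)/((-(-11487 - 1*1708))) = (2 - 1/3*201)/((-(-11487 - 1*1708))) = (2 - 67)/((-(-11487 - 1708))) = -65/((-1*(-13195))) = -65/13195 = -65*1/13195 = -1/203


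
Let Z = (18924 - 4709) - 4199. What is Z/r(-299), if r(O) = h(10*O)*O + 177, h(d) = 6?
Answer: -10016/1617 ≈ -6.1942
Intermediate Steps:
Z = 10016 (Z = 14215 - 4199 = 10016)
r(O) = 177 + 6*O (r(O) = 6*O + 177 = 177 + 6*O)
Z/r(-299) = 10016/(177 + 6*(-299)) = 10016/(177 - 1794) = 10016/(-1617) = 10016*(-1/1617) = -10016/1617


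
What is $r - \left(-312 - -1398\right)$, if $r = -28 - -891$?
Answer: $-223$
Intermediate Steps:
$r = 863$ ($r = -28 + 891 = 863$)
$r - \left(-312 - -1398\right) = 863 - \left(-312 - -1398\right) = 863 - \left(-312 + 1398\right) = 863 - 1086 = -223$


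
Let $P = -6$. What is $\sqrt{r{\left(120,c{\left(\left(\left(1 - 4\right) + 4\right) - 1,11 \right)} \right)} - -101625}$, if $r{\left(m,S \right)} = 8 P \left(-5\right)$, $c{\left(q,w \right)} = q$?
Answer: $\sqrt{101865} \approx 319.16$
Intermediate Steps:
$r{\left(m,S \right)} = 240$ ($r{\left(m,S \right)} = 8 \left(-6\right) \left(-5\right) = \left(-48\right) \left(-5\right) = 240$)
$\sqrt{r{\left(120,c{\left(\left(\left(1 - 4\right) + 4\right) - 1,11 \right)} \right)} - -101625} = \sqrt{240 - -101625} = \sqrt{240 + 101625} = \sqrt{101865}$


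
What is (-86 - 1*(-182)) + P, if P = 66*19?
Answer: 1350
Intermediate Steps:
P = 1254
(-86 - 1*(-182)) + P = (-86 - 1*(-182)) + 1254 = (-86 + 182) + 1254 = 96 + 1254 = 1350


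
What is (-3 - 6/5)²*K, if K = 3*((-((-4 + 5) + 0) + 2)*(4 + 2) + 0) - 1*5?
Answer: 5733/25 ≈ 229.32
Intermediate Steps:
K = 13 (K = 3*((-(1 + 0) + 2)*6 + 0) - 5 = 3*((-1*1 + 2)*6 + 0) - 5 = 3*((-1 + 2)*6 + 0) - 5 = 3*(1*6 + 0) - 5 = 3*(6 + 0) - 5 = 3*6 - 5 = 18 - 5 = 13)
(-3 - 6/5)²*K = (-3 - 6/5)²*13 = (-21/5)²*13 = (441/25)*13 = 5733/25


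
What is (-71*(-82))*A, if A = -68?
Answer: -395896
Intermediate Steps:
(-71*(-82))*A = -71*(-82)*(-68) = 5822*(-68) = -395896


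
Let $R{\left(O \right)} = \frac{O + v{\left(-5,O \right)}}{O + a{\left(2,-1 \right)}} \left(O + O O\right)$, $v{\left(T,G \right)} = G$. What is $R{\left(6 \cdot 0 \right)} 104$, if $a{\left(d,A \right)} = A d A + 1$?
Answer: $0$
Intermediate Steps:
$a{\left(d,A \right)} = 1 + d A^{2}$ ($a{\left(d,A \right)} = d A^{2} + 1 = 1 + d A^{2}$)
$R{\left(O \right)} = \frac{2 O \left(O + O^{2}\right)}{3 + O}$ ($R{\left(O \right)} = \frac{O + O}{O + \left(1 + 2 \left(-1\right)^{2}\right)} \left(O + O O\right) = \frac{2 O}{O + \left(1 + 2 \cdot 1\right)} \left(O + O^{2}\right) = \frac{2 O}{O + \left(1 + 2\right)} \left(O + O^{2}\right) = \frac{2 O}{O + 3} \left(O + O^{2}\right) = \frac{2 O}{3 + O} \left(O + O^{2}\right) = \frac{2 O \left(O + O^{2}\right)}{3 + O}$)
$R{\left(6 \cdot 0 \right)} 104 = \frac{2 \left(6 \cdot 0\right)^{2} \left(1 + 6 \cdot 0\right)}{3 + 6 \cdot 0} \cdot 104 = \frac{2 \cdot 0^{2} \left(1 + 0\right)}{3 + 0} \cdot 104 = 2 \cdot 0 \cdot \frac{1}{3} \cdot 1 \cdot 104 = 0 \cdot 104 = 0$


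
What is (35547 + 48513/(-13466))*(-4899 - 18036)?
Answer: -10977319166715/13466 ≈ -8.1519e+8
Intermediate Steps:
(35547 + 48513/(-13466))*(-4899 - 18036) = (35547 + 48513*(-1/13466))*(-22935) = (35547 - 48513/13466)*(-22935) = (478627389/13466)*(-22935) = -10977319166715/13466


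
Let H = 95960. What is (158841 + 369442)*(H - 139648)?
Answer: -23079627704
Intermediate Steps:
(158841 + 369442)*(H - 139648) = (158841 + 369442)*(95960 - 139648) = 528283*(-43688) = -23079627704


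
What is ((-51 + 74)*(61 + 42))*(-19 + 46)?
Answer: 63963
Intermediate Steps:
((-51 + 74)*(61 + 42))*(-19 + 46) = (23*103)*27 = 2369*27 = 63963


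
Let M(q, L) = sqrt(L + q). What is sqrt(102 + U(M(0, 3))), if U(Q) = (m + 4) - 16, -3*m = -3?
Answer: sqrt(91) ≈ 9.5394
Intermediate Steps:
m = 1 (m = -1/3*(-3) = 1)
U(Q) = -11 (U(Q) = (1 + 4) - 16 = 5 - 16 = -11)
sqrt(102 + U(M(0, 3))) = sqrt(102 - 11) = sqrt(91)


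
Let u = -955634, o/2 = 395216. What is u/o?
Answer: -477817/395216 ≈ -1.2090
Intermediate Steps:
o = 790432 (o = 2*395216 = 790432)
u/o = -955634/790432 = -955634*1/790432 = -477817/395216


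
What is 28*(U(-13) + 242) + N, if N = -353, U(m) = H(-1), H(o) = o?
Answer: 6395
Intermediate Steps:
U(m) = -1
28*(U(-13) + 242) + N = 28*(-1 + 242) - 353 = 28*241 - 353 = 6748 - 353 = 6395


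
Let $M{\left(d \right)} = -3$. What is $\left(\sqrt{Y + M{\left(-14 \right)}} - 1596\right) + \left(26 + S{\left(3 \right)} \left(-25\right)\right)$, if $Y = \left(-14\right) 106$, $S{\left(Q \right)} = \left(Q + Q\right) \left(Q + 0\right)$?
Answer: $-2020 + i \sqrt{1487} \approx -2020.0 + 38.562 i$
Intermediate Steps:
$S{\left(Q \right)} = 2 Q^{2}$ ($S{\left(Q \right)} = 2 Q Q = 2 Q^{2}$)
$Y = -1484$
$\left(\sqrt{Y + M{\left(-14 \right)}} - 1596\right) + \left(26 + S{\left(3 \right)} \left(-25\right)\right) = \left(\sqrt{-1484 - 3} - 1596\right) + \left(26 + 2 \cdot 3^{2} \left(-25\right)\right) = \left(\sqrt{-1487} - 1596\right) + \left(26 + 2 \cdot 9 \left(-25\right)\right) = \left(i \sqrt{1487} - 1596\right) + \left(26 + 18 \left(-25\right)\right) = \left(-1596 + i \sqrt{1487}\right) + \left(26 - 450\right) = \left(-1596 + i \sqrt{1487}\right) - 424 = -2020 + i \sqrt{1487}$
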